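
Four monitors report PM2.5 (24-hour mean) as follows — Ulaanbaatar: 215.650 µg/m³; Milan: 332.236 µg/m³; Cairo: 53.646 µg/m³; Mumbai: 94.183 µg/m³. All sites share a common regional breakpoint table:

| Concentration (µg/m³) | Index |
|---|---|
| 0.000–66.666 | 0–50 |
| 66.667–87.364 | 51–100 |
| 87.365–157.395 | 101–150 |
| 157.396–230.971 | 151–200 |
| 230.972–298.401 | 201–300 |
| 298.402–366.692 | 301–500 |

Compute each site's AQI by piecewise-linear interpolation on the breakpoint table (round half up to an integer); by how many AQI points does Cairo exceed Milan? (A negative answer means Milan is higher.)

Ulaanbaatar: 215.650 ∈ [157.396, 230.971] ↔ index [151, 200].
151 + (215.650−157.396)·(200−151)/(230.971−157.396) = 151 + 58.254·49/73.575 ≈ 189.80, so AQI = 190.
Milan: row 298.402–366.692 (AQI 301–500). (500−301)·(332.236−298.402)/(366.692−298.402) + 301 = 199·33.834/68.290 + 301 ≈ 399.59 → 400.
Cairo 53.646: bracket 0.000–66.666 → index 0–50; slope 50/66.666, offset 53.646.
AQI = 0 + 50/66.666·53.646 ≈ 40.23 ⇒ 40.
Mumbai: row 87.365–157.395 (AQI 101–150). (150−101)·(94.183−87.365)/(157.395−87.365) + 101 = 49·6.818/70.030 + 101 ≈ 105.77 → 106.
AQIs: Ulaanbaatar=190, Milan=400, Cairo=40, Mumbai=106. Cairo (40) − Milan (400) = -360.

-360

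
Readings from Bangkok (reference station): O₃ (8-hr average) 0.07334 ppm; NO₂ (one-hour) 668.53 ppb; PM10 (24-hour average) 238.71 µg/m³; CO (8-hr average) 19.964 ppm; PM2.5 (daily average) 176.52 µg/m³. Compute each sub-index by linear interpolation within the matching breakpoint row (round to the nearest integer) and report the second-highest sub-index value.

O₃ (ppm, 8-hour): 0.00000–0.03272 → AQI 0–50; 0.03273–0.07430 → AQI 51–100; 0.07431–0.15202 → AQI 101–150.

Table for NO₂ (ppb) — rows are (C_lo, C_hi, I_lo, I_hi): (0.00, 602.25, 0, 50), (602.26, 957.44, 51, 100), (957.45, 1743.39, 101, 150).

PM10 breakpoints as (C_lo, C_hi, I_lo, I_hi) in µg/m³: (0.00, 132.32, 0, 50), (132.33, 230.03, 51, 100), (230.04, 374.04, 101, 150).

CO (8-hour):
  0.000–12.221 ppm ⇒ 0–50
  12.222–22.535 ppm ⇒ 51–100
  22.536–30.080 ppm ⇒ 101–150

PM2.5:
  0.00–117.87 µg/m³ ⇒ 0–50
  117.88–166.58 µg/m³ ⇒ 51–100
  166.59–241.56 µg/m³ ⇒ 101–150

O₃: row 0.03273–0.07430 (AQI 51–100). (100−51)·(0.07334−0.03273)/(0.07430−0.03273) + 51 = 49·0.04061/0.04157 + 51 ≈ 98.87 → 99.
NO₂ 668.53: bracket 602.26–957.44 → index 51–100; slope 49/355.18, offset 66.27.
AQI = 51 + 49/355.18·66.27 ≈ 60.14 ⇒ 60.
PM10: 238.71 lies in 230.04–374.04, so I_lo=101, I_hi=150, C_lo=230.04, C_hi=374.04.
(150−101)/(374.04−230.04) × (238.71−230.04) + 101 = 49/144.00 × 8.67 + 101 ≈ 103.95 → 104.
CO: 19.964 ∈ [12.222, 22.535] ↔ index [51, 100].
51 + (19.964−12.222)·(100−51)/(22.535−12.222) = 51 + 7.742·49/10.313 ≈ 87.78, so AQI = 88.
PM2.5: 176.52 ∈ [166.59, 241.56] ↔ index [101, 150].
101 + (176.52−166.59)·(150−101)/(241.56−166.59) = 101 + 9.93·49/74.97 ≈ 107.49, so AQI = 107.
Sub-indices: O₃→99, NO₂→60, PM10→104, CO→88, PM2.5→107. Ranked high→low: 107, 104, 99, 88, 60. Second-highest sub-index = 104.

104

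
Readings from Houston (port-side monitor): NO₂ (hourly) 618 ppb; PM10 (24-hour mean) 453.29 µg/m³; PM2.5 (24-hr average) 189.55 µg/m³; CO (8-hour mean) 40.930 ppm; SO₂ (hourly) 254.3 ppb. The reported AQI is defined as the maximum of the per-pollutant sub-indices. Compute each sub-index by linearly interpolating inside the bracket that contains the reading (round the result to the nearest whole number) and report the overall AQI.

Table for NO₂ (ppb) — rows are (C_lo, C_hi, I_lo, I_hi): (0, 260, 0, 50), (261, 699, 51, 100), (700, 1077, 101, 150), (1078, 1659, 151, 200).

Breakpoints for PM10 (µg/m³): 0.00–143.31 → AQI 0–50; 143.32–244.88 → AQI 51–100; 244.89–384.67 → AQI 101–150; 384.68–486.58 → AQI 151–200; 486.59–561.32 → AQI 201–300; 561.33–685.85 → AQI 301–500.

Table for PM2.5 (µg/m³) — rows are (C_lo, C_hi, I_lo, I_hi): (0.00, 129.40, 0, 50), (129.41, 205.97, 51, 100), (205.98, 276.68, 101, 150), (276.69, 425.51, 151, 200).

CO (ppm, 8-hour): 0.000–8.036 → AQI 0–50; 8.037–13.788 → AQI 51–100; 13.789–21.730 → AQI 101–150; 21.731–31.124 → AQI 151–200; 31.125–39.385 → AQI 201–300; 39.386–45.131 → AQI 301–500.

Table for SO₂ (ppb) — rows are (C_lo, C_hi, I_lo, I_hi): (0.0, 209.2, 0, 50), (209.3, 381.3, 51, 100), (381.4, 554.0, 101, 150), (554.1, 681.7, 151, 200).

354

NO₂: 618 lies in 261–699, so I_lo=51, I_hi=100, C_lo=261, C_hi=699.
(100−51)/(699−261) × (618−261) + 51 = 49/438 × 357 + 51 ≈ 90.94 → 91.
PM10: row 384.68–486.58 (AQI 151–200). (200−151)·(453.29−384.68)/(486.58−384.68) + 151 = 49·68.61/101.90 + 151 ≈ 183.99 → 184.
PM2.5: 189.55 ∈ [129.41, 205.97] ↔ index [51, 100].
51 + (189.55−129.41)·(100−51)/(205.97−129.41) = 51 + 60.14·49/76.56 ≈ 89.49, so AQI = 89.
CO: 40.930 lies in 39.386–45.131, so I_lo=301, I_hi=500, C_lo=39.386, C_hi=45.131.
(500−301)/(45.131−39.386) × (40.930−39.386) + 301 = 199/5.745 × 1.544 + 301 ≈ 354.48 → 354.
SO₂: 254.3 ∈ [209.3, 381.3] ↔ index [51, 100].
51 + (254.3−209.3)·(100−51)/(381.3−209.3) = 51 + 45.0·49/172.0 ≈ 63.82, so AQI = 64.
Sub-indices: NO₂→91, PM10→184, PM2.5→89, CO→354, SO₂→64. Overall AQI = max = 354; dominant pollutant is CO.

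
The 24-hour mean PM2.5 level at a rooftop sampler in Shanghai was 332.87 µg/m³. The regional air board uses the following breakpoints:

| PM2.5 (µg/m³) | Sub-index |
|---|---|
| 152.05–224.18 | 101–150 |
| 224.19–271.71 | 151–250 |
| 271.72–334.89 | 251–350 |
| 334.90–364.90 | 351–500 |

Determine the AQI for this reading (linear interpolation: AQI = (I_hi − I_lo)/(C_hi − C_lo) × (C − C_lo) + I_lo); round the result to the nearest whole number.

347

PM2.5: row 271.72–334.89 (AQI 251–350). (350−251)·(332.87−271.72)/(334.89−271.72) + 251 = 99·61.15/63.17 + 251 ≈ 346.83 → 347.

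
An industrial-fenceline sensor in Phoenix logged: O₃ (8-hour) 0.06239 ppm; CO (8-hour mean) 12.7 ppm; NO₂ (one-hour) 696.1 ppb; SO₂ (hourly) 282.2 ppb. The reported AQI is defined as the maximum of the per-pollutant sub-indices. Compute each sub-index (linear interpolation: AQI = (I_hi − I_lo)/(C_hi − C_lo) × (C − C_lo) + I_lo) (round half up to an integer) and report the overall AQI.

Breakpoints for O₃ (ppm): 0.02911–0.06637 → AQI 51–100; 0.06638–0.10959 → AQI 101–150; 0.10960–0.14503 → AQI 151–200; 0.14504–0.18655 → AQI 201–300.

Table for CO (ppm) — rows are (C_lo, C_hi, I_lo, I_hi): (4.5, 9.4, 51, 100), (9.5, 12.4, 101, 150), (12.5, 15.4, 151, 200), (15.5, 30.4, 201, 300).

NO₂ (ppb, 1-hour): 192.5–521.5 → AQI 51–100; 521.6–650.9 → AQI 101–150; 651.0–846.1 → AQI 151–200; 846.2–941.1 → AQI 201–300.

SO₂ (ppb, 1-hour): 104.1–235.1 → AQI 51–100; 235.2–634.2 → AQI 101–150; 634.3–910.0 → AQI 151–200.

O₃ 0.06239: bracket 0.02911–0.06637 → index 51–100; slope 49/0.03726, offset 0.03328.
AQI = 51 + 49/0.03726·0.03328 ≈ 94.77 ⇒ 95.
CO: 12.7 lies in 12.5–15.4, so I_lo=151, I_hi=200, C_lo=12.5, C_hi=15.4.
(200−151)/(15.4−12.5) × (12.7−12.5) + 151 = 49/2.9 × 0.2 + 151 ≈ 154.38 → 154.
NO₂: 696.1 lies in 651.0–846.1, so I_lo=151, I_hi=200, C_lo=651.0, C_hi=846.1.
(200−151)/(846.1−651.0) × (696.1−651.0) + 151 = 49/195.1 × 45.1 + 151 ≈ 162.33 → 162.
SO₂: row 235.2–634.2 (AQI 101–150). (150−101)·(282.2−235.2)/(634.2−235.2) + 101 = 49·47.0/399.0 + 101 ≈ 106.77 → 107.
Sub-indices: O₃→95, CO→154, NO₂→162, SO₂→107. Overall AQI = max = 162; dominant pollutant is NO₂.
AQI 162: Unhealthy.

162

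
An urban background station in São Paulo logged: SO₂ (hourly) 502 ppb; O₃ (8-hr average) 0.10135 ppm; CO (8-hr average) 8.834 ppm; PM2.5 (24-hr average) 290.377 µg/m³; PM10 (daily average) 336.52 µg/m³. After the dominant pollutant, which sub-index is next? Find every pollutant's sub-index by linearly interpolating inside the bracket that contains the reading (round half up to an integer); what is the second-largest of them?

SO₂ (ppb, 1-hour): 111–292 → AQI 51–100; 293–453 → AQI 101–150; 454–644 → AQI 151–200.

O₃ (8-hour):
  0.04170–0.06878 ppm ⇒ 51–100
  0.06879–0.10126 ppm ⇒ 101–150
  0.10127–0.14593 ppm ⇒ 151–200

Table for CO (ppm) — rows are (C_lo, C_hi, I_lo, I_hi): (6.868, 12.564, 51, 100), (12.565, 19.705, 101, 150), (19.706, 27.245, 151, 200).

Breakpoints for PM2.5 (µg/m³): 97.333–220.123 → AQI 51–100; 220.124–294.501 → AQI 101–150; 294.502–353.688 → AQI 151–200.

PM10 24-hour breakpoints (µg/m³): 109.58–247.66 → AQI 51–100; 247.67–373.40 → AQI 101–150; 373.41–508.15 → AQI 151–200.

151

SO₂: 502 ∈ [454, 644] ↔ index [151, 200].
151 + (502−454)·(200−151)/(644−454) = 151 + 48·49/190 ≈ 163.38, so AQI = 163.
O₃: row 0.10127–0.14593 (AQI 151–200). (200−151)·(0.10135−0.10127)/(0.14593−0.10127) + 151 = 49·0.00008/0.04466 + 151 ≈ 151.09 → 151.
CO: 8.834 lies in 6.868–12.564, so I_lo=51, I_hi=100, C_lo=6.868, C_hi=12.564.
(100−51)/(12.564−6.868) × (8.834−6.868) + 51 = 49/5.696 × 1.966 + 51 ≈ 67.91 → 68.
PM2.5: 290.377 lies in 220.124–294.501, so I_lo=101, I_hi=150, C_lo=220.124, C_hi=294.501.
(150−101)/(294.501−220.124) × (290.377−220.124) + 101 = 49/74.377 × 70.253 + 101 ≈ 147.28 → 147.
PM10: 336.52 lies in 247.67–373.40, so I_lo=101, I_hi=150, C_lo=247.67, C_hi=373.40.
(150−101)/(373.40−247.67) × (336.52−247.67) + 101 = 49/125.73 × 88.85 + 101 ≈ 135.63 → 136.
Sub-indices: SO₂→163, O₃→151, CO→68, PM2.5→147, PM10→136. Ranked high→low: 163, 151, 147, 136, 68. Second-highest sub-index = 151.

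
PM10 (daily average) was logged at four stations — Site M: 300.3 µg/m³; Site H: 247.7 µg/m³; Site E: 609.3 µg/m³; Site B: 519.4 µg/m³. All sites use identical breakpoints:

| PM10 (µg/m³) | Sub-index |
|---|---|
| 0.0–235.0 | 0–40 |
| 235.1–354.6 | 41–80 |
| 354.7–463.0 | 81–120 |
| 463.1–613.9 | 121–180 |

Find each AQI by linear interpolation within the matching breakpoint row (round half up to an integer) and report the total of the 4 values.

428

Site M 300.3: bracket 235.1–354.6 → index 41–80; slope 39/119.5, offset 65.2.
AQI = 41 + 39/119.5·65.2 ≈ 62.28 ⇒ 62.
Site H: 247.7 ∈ [235.1, 354.6] ↔ index [41, 80].
41 + (247.7−235.1)·(80−41)/(354.6−235.1) = 41 + 12.6·39/119.5 ≈ 45.11, so AQI = 45.
Site E: 609.3 ∈ [463.1, 613.9] ↔ index [121, 180].
121 + (609.3−463.1)·(180−121)/(613.9−463.1) = 121 + 146.2·59/150.8 ≈ 178.20, so AQI = 178.
Site B: row 463.1–613.9 (AQI 121–180). (180−121)·(519.4−463.1)/(613.9−463.1) + 121 = 59·56.3/150.8 + 121 ≈ 143.03 → 143.
AQIs: Site M=62, Site H=45, Site E=178, Site B=143. Sum = 62 + 45 + 178 + 143 = 428.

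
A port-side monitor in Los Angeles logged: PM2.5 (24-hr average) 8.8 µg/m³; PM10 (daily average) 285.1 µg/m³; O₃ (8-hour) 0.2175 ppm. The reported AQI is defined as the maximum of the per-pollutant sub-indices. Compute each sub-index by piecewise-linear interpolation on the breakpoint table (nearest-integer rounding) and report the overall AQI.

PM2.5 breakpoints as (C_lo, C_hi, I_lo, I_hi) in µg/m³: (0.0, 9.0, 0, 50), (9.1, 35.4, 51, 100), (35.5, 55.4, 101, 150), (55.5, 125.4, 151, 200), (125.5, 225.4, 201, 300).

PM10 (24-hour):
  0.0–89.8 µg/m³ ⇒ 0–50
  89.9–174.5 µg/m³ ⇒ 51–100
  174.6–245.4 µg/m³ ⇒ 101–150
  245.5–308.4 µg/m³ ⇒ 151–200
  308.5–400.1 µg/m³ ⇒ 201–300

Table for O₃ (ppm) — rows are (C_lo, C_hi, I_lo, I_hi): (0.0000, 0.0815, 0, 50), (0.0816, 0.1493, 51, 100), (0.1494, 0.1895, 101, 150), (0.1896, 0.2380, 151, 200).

PM2.5: 8.8 lies in 0.0–9.0, so I_lo=0, I_hi=50, C_lo=0.0, C_hi=9.0.
(50−0)/(9.0−0.0) × (8.8−0.0) + 0 = 50/9.0 × 8.8 + 0 ≈ 48.89 → 49.
PM10: 285.1 ∈ [245.5, 308.4] ↔ index [151, 200].
151 + (285.1−245.5)·(200−151)/(308.4−245.5) = 151 + 39.6·49/62.9 ≈ 181.85, so AQI = 182.
O₃: row 0.1896–0.2380 (AQI 151–200). (200−151)·(0.2175−0.1896)/(0.2380−0.1896) + 151 = 49·0.0279/0.0484 + 151 ≈ 179.25 → 179.
Sub-indices: PM2.5→49, PM10→182, O₃→179. Overall AQI = max = 182; dominant pollutant is PM10.

182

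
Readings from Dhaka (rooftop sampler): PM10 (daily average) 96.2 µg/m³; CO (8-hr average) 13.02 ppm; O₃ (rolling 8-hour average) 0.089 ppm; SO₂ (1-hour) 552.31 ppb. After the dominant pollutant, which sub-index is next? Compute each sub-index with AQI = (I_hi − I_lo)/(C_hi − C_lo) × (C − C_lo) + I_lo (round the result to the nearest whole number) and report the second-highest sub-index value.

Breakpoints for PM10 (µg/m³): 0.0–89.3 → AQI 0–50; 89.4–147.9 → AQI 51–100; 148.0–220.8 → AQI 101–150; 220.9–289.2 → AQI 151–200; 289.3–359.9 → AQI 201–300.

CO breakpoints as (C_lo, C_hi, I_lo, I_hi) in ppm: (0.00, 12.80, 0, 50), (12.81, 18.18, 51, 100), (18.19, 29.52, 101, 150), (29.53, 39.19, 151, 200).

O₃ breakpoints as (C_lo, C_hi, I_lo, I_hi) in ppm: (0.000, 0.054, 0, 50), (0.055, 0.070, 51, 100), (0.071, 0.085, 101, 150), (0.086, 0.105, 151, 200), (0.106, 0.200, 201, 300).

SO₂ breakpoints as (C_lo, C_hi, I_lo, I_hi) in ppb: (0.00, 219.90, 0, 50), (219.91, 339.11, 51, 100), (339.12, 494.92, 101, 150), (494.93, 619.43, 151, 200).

PM10: 96.2 ∈ [89.4, 147.9] ↔ index [51, 100].
51 + (96.2−89.4)·(100−51)/(147.9−89.4) = 51 + 6.8·49/58.5 ≈ 56.70, so AQI = 57.
CO 13.02: bracket 12.81–18.18 → index 51–100; slope 49/5.37, offset 0.21.
AQI = 51 + 49/5.37·0.21 ≈ 52.92 ⇒ 53.
O₃ 0.089: bracket 0.086–0.105 → index 151–200; slope 49/0.019, offset 0.003.
AQI = 151 + 49/0.019·0.003 ≈ 158.74 ⇒ 159.
SO₂: 552.31 lies in 494.93–619.43, so I_lo=151, I_hi=200, C_lo=494.93, C_hi=619.43.
(200−151)/(619.43−494.93) × (552.31−494.93) + 151 = 49/124.50 × 57.38 + 151 ≈ 173.58 → 174.
Sub-indices: PM10→57, CO→53, O₃→159, SO₂→174. Ranked high→low: 174, 159, 57, 53. Second-highest sub-index = 159.

159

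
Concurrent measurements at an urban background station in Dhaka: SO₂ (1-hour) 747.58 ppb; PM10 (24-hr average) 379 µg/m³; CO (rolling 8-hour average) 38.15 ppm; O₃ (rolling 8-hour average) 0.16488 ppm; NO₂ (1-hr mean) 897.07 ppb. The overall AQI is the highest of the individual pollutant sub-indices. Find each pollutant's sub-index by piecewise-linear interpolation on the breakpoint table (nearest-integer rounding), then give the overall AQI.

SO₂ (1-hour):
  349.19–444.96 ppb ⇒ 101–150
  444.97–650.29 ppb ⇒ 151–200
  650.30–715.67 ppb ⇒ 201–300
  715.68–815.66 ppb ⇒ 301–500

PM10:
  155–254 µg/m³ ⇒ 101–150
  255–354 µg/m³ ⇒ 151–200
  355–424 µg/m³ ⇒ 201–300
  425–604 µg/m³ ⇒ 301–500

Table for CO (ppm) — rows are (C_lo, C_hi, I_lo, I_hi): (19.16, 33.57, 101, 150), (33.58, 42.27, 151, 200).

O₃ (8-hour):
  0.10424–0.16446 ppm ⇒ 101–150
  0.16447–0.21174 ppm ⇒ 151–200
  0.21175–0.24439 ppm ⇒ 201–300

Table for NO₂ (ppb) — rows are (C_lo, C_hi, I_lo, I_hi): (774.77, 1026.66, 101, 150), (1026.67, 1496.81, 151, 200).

364

SO₂: row 715.68–815.66 (AQI 301–500). (500−301)·(747.58−715.68)/(815.66−715.68) + 301 = 199·31.90/99.98 + 301 ≈ 364.49 → 364.
PM10: 379 lies in 355–424, so I_lo=201, I_hi=300, C_lo=355, C_hi=424.
(300−201)/(424−355) × (379−355) + 201 = 99/69 × 24 + 201 ≈ 235.43 → 235.
CO: 38.15 lies in 33.58–42.27, so I_lo=151, I_hi=200, C_lo=33.58, C_hi=42.27.
(200−151)/(42.27−33.58) × (38.15−33.58) + 151 = 49/8.69 × 4.57 + 151 ≈ 176.77 → 177.
O₃: row 0.16447–0.21174 (AQI 151–200). (200−151)·(0.16488−0.16447)/(0.21174−0.16447) + 151 = 49·0.00041/0.04727 + 151 ≈ 151.43 → 151.
NO₂: 897.07 ∈ [774.77, 1026.66] ↔ index [101, 150].
101 + (897.07−774.77)·(150−101)/(1026.66−774.77) = 101 + 122.30·49/251.89 ≈ 124.79, so AQI = 125.
Sub-indices: SO₂→364, PM10→235, CO→177, O₃→151, NO₂→125. Overall AQI = max = 364; dominant pollutant is SO₂.
AQI 364: Hazardous.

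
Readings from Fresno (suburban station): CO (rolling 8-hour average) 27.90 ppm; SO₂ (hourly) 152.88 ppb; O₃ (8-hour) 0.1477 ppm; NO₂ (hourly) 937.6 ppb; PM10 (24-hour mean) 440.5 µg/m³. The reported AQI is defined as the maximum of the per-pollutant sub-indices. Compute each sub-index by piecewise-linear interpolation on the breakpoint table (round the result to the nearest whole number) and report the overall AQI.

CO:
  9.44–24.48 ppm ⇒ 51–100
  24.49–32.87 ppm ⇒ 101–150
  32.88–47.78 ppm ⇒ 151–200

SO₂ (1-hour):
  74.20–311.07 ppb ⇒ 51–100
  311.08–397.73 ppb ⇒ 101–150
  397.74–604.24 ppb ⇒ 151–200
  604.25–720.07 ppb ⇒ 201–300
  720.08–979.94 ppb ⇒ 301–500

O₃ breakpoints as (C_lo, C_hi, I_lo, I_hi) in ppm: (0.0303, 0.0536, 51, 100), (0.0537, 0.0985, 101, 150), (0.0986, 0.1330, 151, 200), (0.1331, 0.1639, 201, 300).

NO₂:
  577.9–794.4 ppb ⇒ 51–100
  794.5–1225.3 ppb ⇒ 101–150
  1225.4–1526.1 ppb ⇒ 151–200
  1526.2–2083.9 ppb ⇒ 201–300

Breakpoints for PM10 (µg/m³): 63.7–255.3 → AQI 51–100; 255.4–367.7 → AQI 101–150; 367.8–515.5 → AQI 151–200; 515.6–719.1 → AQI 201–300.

248

CO: 27.90 ∈ [24.49, 32.87] ↔ index [101, 150].
101 + (27.90−24.49)·(150−101)/(32.87−24.49) = 101 + 3.41·49/8.38 ≈ 120.94, so AQI = 121.
SO₂: 152.88 ∈ [74.20, 311.07] ↔ index [51, 100].
51 + (152.88−74.20)·(100−51)/(311.07−74.20) = 51 + 78.68·49/236.87 ≈ 67.28, so AQI = 67.
O₃: row 0.1331–0.1639 (AQI 201–300). (300−201)·(0.1477−0.1331)/(0.1639−0.1331) + 201 = 99·0.0146/0.0308 + 201 ≈ 247.93 → 248.
NO₂ 937.6: bracket 794.5–1225.3 → index 101–150; slope 49/430.8, offset 143.1.
AQI = 101 + 49/430.8·143.1 ≈ 117.28 ⇒ 117.
PM10 440.5: bracket 367.8–515.5 → index 151–200; slope 49/147.7, offset 72.7.
AQI = 151 + 49/147.7·72.7 ≈ 175.12 ⇒ 175.
Sub-indices: CO→121, SO₂→67, O₃→248, NO₂→117, PM10→175. Overall AQI = max = 248; dominant pollutant is O₃.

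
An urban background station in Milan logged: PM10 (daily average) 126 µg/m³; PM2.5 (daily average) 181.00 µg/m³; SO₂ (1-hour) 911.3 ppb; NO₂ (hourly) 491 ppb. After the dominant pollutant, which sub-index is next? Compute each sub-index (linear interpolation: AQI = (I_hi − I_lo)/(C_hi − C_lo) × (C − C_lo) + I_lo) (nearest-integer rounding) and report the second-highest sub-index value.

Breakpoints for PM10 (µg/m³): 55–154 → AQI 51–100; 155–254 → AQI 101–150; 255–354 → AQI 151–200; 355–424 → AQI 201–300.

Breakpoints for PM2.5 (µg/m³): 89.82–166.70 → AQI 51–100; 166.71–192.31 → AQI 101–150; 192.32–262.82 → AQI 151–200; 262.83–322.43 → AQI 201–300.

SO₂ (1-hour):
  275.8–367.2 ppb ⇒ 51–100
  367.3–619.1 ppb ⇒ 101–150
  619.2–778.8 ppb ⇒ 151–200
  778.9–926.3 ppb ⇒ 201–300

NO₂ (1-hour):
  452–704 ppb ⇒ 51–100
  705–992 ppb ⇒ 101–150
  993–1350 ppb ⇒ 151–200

PM10: 126 lies in 55–154, so I_lo=51, I_hi=100, C_lo=55, C_hi=154.
(100−51)/(154−55) × (126−55) + 51 = 49/99 × 71 + 51 ≈ 86.14 → 86.
PM2.5: row 166.71–192.31 (AQI 101–150). (150−101)·(181.00−166.71)/(192.31−166.71) + 101 = 49·14.29/25.60 + 101 ≈ 128.35 → 128.
SO₂: 911.3 lies in 778.9–926.3, so I_lo=201, I_hi=300, C_lo=778.9, C_hi=926.3.
(300−201)/(926.3−778.9) × (911.3−778.9) + 201 = 99/147.4 × 132.4 + 201 ≈ 289.93 → 290.
NO₂: 491 lies in 452–704, so I_lo=51, I_hi=100, C_lo=452, C_hi=704.
(100−51)/(704−452) × (491−452) + 51 = 49/252 × 39 + 51 ≈ 58.58 → 59.
Sub-indices: PM10→86, PM2.5→128, SO₂→290, NO₂→59. Ranked high→low: 290, 128, 86, 59. Second-highest sub-index = 128.

128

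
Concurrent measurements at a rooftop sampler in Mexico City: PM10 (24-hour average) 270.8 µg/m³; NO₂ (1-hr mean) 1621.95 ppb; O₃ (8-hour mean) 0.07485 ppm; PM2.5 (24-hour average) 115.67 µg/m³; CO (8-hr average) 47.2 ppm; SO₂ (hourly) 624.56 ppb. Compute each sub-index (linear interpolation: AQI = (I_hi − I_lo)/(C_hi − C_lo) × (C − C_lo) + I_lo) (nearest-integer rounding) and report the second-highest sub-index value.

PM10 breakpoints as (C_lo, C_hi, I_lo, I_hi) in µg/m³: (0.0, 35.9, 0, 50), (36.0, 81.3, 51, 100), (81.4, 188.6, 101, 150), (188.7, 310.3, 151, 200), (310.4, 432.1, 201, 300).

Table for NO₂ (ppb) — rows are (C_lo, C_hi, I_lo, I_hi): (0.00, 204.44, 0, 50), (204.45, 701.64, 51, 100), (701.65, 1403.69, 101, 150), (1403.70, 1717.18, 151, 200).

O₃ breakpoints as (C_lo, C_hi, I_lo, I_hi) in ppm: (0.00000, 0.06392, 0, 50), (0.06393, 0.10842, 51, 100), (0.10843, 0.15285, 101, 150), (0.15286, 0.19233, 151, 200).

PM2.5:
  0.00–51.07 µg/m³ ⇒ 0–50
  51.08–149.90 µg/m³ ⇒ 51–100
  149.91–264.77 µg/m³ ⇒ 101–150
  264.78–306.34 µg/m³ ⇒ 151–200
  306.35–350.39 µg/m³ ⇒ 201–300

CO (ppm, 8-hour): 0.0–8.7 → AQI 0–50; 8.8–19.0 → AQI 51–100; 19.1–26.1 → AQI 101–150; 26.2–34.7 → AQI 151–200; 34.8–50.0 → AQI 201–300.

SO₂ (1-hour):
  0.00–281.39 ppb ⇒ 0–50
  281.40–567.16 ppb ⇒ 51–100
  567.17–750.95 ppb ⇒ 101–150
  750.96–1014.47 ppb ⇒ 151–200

PM10 270.8: bracket 188.7–310.3 → index 151–200; slope 49/121.6, offset 82.1.
AQI = 151 + 49/121.6·82.1 ≈ 184.08 ⇒ 184.
NO₂: 1621.95 lies in 1403.70–1717.18, so I_lo=151, I_hi=200, C_lo=1403.70, C_hi=1717.18.
(200−151)/(1717.18−1403.70) × (1621.95−1403.70) + 151 = 49/313.48 × 218.25 + 151 ≈ 185.11 → 185.
O₃: 0.07485 lies in 0.06393–0.10842, so I_lo=51, I_hi=100, C_lo=0.06393, C_hi=0.10842.
(100−51)/(0.10842−0.06393) × (0.07485−0.06393) + 51 = 49/0.04449 × 0.01092 + 51 ≈ 63.03 → 63.
PM2.5: 115.67 lies in 51.08–149.90, so I_lo=51, I_hi=100, C_lo=51.08, C_hi=149.90.
(100−51)/(149.90−51.08) × (115.67−51.08) + 51 = 49/98.82 × 64.59 + 51 ≈ 83.03 → 83.
CO: 47.2 ∈ [34.8, 50.0] ↔ index [201, 300].
201 + (47.2−34.8)·(300−201)/(50.0−34.8) = 201 + 12.4·99/15.2 ≈ 281.76, so AQI = 282.
SO₂: 624.56 ∈ [567.17, 750.95] ↔ index [101, 150].
101 + (624.56−567.17)·(150−101)/(750.95−567.17) = 101 + 57.39·49/183.78 ≈ 116.30, so AQI = 116.
Sub-indices: PM10→184, NO₂→185, O₃→63, PM2.5→83, CO→282, SO₂→116. Ranked high→low: 282, 185, 184, 116, 83, 63. Second-highest sub-index = 185.

185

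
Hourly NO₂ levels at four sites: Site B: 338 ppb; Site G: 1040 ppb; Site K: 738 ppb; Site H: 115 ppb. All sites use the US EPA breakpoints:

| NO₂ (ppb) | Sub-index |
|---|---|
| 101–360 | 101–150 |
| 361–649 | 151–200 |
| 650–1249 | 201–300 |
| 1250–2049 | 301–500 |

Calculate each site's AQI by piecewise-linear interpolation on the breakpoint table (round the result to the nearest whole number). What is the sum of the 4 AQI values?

731

Site B: row 101–360 (AQI 101–150). (150−101)·(338−101)/(360−101) + 101 = 49·237/259 + 101 ≈ 145.84 → 146.
Site G: 1040 lies in 650–1249, so I_lo=201, I_hi=300, C_lo=650, C_hi=1249.
(300−201)/(1249−650) × (1040−650) + 201 = 99/599 × 390 + 201 ≈ 265.46 → 265.
Site K 738: bracket 650–1249 → index 201–300; slope 99/599, offset 88.
AQI = 201 + 99/599·88 ≈ 215.54 ⇒ 216.
Site H: 115 ∈ [101, 360] ↔ index [101, 150].
101 + (115−101)·(150−101)/(360−101) = 101 + 14·49/259 ≈ 103.65, so AQI = 104.
AQIs: Site B=146, Site G=265, Site K=216, Site H=104. Sum = 146 + 265 + 216 + 104 = 731.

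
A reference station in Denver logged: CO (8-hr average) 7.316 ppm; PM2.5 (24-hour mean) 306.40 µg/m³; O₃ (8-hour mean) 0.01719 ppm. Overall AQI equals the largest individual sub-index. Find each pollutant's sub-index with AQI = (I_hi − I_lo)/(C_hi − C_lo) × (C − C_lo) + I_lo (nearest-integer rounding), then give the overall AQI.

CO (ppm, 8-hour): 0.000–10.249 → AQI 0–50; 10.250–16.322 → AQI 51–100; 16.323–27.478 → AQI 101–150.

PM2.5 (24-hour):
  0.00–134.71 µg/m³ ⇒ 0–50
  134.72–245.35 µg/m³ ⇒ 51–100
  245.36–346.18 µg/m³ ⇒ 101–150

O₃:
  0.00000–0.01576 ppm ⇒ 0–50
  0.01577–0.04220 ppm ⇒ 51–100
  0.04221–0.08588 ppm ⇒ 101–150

131

CO: row 0.000–10.249 (AQI 0–50). (50−0)·(7.316−0.000)/(10.249−0.000) + 0 = 50·7.316/10.249 + 0 ≈ 35.69 → 36.
PM2.5: 306.40 lies in 245.36–346.18, so I_lo=101, I_hi=150, C_lo=245.36, C_hi=346.18.
(150−101)/(346.18−245.36) × (306.40−245.36) + 101 = 49/100.82 × 61.04 + 101 ≈ 130.67 → 131.
O₃: 0.01719 ∈ [0.01577, 0.04220] ↔ index [51, 100].
51 + (0.01719−0.01577)·(100−51)/(0.04220−0.01577) = 51 + 0.00142·49/0.02643 ≈ 53.63, so AQI = 54.
Sub-indices: CO→36, PM2.5→131, O₃→54. Overall AQI = max = 131; dominant pollutant is PM2.5.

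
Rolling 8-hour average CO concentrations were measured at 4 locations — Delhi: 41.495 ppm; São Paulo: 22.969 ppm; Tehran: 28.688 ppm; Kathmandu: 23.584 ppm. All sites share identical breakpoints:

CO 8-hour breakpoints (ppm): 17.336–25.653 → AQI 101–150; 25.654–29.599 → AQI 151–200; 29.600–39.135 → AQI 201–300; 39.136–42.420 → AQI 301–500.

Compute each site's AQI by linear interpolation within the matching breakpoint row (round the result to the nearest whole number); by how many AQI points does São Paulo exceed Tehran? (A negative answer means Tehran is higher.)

-55

Delhi: 41.495 ∈ [39.136, 42.420] ↔ index [301, 500].
301 + (41.495−39.136)·(500−301)/(42.420−39.136) = 301 + 2.359·199/3.284 ≈ 443.95, so AQI = 444.
São Paulo: 22.969 ∈ [17.336, 25.653] ↔ index [101, 150].
101 + (22.969−17.336)·(150−101)/(25.653−17.336) = 101 + 5.633·49/8.317 ≈ 134.19, so AQI = 134.
Tehran: row 25.654–29.599 (AQI 151–200). (200−151)·(28.688−25.654)/(29.599−25.654) + 151 = 49·3.034/3.945 + 151 ≈ 188.68 → 189.
Kathmandu: 23.584 ∈ [17.336, 25.653] ↔ index [101, 150].
101 + (23.584−17.336)·(150−101)/(25.653−17.336) = 101 + 6.248·49/8.317 ≈ 137.81, so AQI = 138.
AQIs: Delhi=444, São Paulo=134, Tehran=189, Kathmandu=138. São Paulo (134) − Tehran (189) = -55.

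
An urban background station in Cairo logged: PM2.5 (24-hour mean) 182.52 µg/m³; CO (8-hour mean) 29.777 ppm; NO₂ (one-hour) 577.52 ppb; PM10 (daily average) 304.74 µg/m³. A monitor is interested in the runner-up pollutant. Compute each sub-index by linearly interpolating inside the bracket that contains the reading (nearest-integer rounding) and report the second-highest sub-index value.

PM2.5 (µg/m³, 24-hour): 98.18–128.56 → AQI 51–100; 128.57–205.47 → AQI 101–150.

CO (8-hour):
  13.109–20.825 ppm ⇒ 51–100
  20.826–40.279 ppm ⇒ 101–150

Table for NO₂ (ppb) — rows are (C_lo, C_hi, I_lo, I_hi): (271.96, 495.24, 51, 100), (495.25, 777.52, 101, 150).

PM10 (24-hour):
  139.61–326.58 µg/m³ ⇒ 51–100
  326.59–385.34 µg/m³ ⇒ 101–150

124

PM2.5: row 128.57–205.47 (AQI 101–150). (150−101)·(182.52−128.57)/(205.47−128.57) + 101 = 49·53.95/76.90 + 101 ≈ 135.38 → 135.
CO: 29.777 ∈ [20.826, 40.279] ↔ index [101, 150].
101 + (29.777−20.826)·(150−101)/(40.279−20.826) = 101 + 8.951·49/19.453 ≈ 123.55, so AQI = 124.
NO₂: 577.52 lies in 495.25–777.52, so I_lo=101, I_hi=150, C_lo=495.25, C_hi=777.52.
(150−101)/(777.52−495.25) × (577.52−495.25) + 101 = 49/282.27 × 82.27 + 101 ≈ 115.28 → 115.
PM10: row 139.61–326.58 (AQI 51–100). (100−51)·(304.74−139.61)/(326.58−139.61) + 51 = 49·165.13/186.97 + 51 ≈ 94.28 → 94.
Sub-indices: PM2.5→135, CO→124, NO₂→115, PM10→94. Ranked high→low: 135, 124, 115, 94. Second-highest sub-index = 124.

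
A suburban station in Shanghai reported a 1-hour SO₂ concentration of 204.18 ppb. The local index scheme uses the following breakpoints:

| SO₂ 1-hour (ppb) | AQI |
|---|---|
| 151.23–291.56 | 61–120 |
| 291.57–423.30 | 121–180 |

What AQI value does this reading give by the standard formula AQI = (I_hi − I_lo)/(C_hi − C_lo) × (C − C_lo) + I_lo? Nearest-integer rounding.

83

SO₂: 204.18 lies in 151.23–291.56, so I_lo=61, I_hi=120, C_lo=151.23, C_hi=291.56.
(120−61)/(291.56−151.23) × (204.18−151.23) + 61 = 59/140.33 × 52.95 + 61 ≈ 83.26 → 83.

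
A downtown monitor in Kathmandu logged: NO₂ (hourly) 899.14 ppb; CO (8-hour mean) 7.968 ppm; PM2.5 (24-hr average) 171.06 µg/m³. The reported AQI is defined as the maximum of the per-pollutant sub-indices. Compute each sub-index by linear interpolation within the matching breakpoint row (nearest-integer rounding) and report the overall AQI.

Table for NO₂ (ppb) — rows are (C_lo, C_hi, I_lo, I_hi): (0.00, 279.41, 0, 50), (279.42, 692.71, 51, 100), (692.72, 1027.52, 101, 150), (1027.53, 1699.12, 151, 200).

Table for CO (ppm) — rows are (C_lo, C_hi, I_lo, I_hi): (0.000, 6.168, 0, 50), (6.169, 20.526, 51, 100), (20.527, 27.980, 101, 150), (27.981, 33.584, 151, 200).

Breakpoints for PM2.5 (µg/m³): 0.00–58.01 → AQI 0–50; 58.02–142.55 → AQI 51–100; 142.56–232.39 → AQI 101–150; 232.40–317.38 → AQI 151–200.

NO₂: 899.14 lies in 692.72–1027.52, so I_lo=101, I_hi=150, C_lo=692.72, C_hi=1027.52.
(150−101)/(1027.52−692.72) × (899.14−692.72) + 101 = 49/334.80 × 206.42 + 101 ≈ 131.21 → 131.
CO: 7.968 lies in 6.169–20.526, so I_lo=51, I_hi=100, C_lo=6.169, C_hi=20.526.
(100−51)/(20.526−6.169) × (7.968−6.169) + 51 = 49/14.357 × 1.799 + 51 ≈ 57.14 → 57.
PM2.5: 171.06 ∈ [142.56, 232.39] ↔ index [101, 150].
101 + (171.06−142.56)·(150−101)/(232.39−142.56) = 101 + 28.50·49/89.83 ≈ 116.55, so AQI = 117.
Sub-indices: NO₂→131, CO→57, PM2.5→117. Overall AQI = max = 131; dominant pollutant is NO₂.

131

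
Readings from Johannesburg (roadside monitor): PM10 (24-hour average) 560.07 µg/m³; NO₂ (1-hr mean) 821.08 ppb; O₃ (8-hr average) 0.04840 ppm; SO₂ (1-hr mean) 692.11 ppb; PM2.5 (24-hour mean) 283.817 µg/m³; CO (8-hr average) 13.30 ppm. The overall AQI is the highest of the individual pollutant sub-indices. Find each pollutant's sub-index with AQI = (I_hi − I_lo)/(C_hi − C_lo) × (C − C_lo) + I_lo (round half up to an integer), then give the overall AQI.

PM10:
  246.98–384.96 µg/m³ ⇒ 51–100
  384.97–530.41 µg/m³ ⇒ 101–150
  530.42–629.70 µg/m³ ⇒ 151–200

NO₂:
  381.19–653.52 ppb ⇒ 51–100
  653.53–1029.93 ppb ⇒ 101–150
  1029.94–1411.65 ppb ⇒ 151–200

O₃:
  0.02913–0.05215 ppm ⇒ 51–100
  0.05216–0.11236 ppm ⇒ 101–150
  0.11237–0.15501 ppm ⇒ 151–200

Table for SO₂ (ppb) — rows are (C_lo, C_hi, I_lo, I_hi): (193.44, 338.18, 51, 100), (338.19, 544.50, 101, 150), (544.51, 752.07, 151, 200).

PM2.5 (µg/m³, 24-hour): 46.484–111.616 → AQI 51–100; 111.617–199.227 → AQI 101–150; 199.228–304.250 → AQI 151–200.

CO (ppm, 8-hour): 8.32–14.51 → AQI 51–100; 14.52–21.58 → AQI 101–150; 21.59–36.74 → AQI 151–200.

PM10: 560.07 lies in 530.42–629.70, so I_lo=151, I_hi=200, C_lo=530.42, C_hi=629.70.
(200−151)/(629.70−530.42) × (560.07−530.42) + 151 = 49/99.28 × 29.65 + 151 ≈ 165.63 → 166.
NO₂: 821.08 ∈ [653.53, 1029.93] ↔ index [101, 150].
101 + (821.08−653.53)·(150−101)/(1029.93−653.53) = 101 + 167.55·49/376.40 ≈ 122.81, so AQI = 123.
O₃: 0.04840 ∈ [0.02913, 0.05215] ↔ index [51, 100].
51 + (0.04840−0.02913)·(100−51)/(0.05215−0.02913) = 51 + 0.01927·49/0.02302 ≈ 92.02, so AQI = 92.
SO₂: row 544.51–752.07 (AQI 151–200). (200−151)·(692.11−544.51)/(752.07−544.51) + 151 = 49·147.60/207.56 + 151 ≈ 185.84 → 186.
PM2.5 283.817: bracket 199.228–304.250 → index 151–200; slope 49/105.022, offset 84.589.
AQI = 151 + 49/105.022·84.589 ≈ 190.47 ⇒ 190.
CO 13.30: bracket 8.32–14.51 → index 51–100; slope 49/6.19, offset 4.98.
AQI = 51 + 49/6.19·4.98 ≈ 90.42 ⇒ 90.
Sub-indices: PM10→166, NO₂→123, O₃→92, SO₂→186, PM2.5→190, CO→90. Overall AQI = max = 190; dominant pollutant is PM2.5.
AQI 190: Unhealthy.

190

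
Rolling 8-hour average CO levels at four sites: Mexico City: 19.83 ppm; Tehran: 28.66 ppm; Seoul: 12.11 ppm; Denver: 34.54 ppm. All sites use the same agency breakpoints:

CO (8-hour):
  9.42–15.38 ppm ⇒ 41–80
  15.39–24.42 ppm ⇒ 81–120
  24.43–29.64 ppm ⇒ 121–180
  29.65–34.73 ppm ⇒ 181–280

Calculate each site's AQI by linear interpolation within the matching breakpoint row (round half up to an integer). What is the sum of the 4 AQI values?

604

Mexico City: 19.83 lies in 15.39–24.42, so I_lo=81, I_hi=120, C_lo=15.39, C_hi=24.42.
(120−81)/(24.42−15.39) × (19.83−15.39) + 81 = 39/9.03 × 4.44 + 81 ≈ 100.18 → 100.
Tehran: 28.66 lies in 24.43–29.64, so I_lo=121, I_hi=180, C_lo=24.43, C_hi=29.64.
(180−121)/(29.64−24.43) × (28.66−24.43) + 121 = 59/5.21 × 4.23 + 121 ≈ 168.90 → 169.
Seoul: 12.11 lies in 9.42–15.38, so I_lo=41, I_hi=80, C_lo=9.42, C_hi=15.38.
(80−41)/(15.38−9.42) × (12.11−9.42) + 41 = 39/5.96 × 2.69 + 41 ≈ 58.60 → 59.
Denver: 34.54 ∈ [29.65, 34.73] ↔ index [181, 280].
181 + (34.54−29.65)·(280−181)/(34.73−29.65) = 181 + 4.89·99/5.08 ≈ 276.30, so AQI = 276.
AQIs: Mexico City=100, Tehran=169, Seoul=59, Denver=276. Sum = 100 + 169 + 59 + 276 = 604.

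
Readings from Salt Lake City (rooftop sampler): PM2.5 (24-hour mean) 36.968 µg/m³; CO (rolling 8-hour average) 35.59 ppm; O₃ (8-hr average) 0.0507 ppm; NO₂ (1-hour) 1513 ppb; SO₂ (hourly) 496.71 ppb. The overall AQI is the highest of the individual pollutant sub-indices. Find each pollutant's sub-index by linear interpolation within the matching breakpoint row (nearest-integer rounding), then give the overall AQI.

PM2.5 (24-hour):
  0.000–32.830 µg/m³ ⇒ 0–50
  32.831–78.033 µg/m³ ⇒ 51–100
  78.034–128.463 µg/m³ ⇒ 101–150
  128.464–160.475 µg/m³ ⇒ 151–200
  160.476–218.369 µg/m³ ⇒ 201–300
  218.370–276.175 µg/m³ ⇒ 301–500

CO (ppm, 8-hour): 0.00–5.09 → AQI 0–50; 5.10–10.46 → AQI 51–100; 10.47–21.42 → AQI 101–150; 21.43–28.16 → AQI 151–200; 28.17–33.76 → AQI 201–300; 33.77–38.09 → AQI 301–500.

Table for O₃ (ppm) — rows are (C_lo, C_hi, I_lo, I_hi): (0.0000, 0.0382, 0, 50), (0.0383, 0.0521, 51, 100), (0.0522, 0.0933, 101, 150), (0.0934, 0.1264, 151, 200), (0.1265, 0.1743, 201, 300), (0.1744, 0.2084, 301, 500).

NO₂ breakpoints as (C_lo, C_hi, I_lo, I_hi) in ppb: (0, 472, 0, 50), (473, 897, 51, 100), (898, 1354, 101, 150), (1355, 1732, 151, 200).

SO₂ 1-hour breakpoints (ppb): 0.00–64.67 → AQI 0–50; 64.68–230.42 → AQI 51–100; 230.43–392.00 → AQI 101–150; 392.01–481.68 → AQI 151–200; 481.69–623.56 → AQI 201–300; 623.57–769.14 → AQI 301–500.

385

PM2.5: 36.968 ∈ [32.831, 78.033] ↔ index [51, 100].
51 + (36.968−32.831)·(100−51)/(78.033−32.831) = 51 + 4.137·49/45.202 ≈ 55.48, so AQI = 55.
CO: row 33.77–38.09 (AQI 301–500). (500−301)·(35.59−33.77)/(38.09−33.77) + 301 = 199·1.82/4.32 + 301 ≈ 384.84 → 385.
O₃: row 0.0383–0.0521 (AQI 51–100). (100−51)·(0.0507−0.0383)/(0.0521−0.0383) + 51 = 49·0.0124/0.0138 + 51 ≈ 95.03 → 95.
NO₂: row 1355–1732 (AQI 151–200). (200−151)·(1513−1355)/(1732−1355) + 151 = 49·158/377 + 151 ≈ 171.54 → 172.
SO₂: row 481.69–623.56 (AQI 201–300). (300−201)·(496.71−481.69)/(623.56−481.69) + 201 = 99·15.02/141.87 + 201 ≈ 211.48 → 211.
Sub-indices: PM2.5→55, CO→385, O₃→95, NO₂→172, SO₂→211. Overall AQI = max = 385; dominant pollutant is CO.
AQI 385: Hazardous.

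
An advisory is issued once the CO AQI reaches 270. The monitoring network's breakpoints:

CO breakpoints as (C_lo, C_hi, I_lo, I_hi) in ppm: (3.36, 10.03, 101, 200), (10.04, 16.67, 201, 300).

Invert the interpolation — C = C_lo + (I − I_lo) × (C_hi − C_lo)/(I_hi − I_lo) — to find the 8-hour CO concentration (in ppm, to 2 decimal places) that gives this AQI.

14.66

AQI 270 lies in the 201–300 band, which corresponds to 10.04–16.67 ppm.
C = 10.04 + (270−201)×(16.67−10.04)/(300−201) = 10.04 + 69×6.63/99 ≈ 14.6609 ppm → 14.66 ppm to 2 dp.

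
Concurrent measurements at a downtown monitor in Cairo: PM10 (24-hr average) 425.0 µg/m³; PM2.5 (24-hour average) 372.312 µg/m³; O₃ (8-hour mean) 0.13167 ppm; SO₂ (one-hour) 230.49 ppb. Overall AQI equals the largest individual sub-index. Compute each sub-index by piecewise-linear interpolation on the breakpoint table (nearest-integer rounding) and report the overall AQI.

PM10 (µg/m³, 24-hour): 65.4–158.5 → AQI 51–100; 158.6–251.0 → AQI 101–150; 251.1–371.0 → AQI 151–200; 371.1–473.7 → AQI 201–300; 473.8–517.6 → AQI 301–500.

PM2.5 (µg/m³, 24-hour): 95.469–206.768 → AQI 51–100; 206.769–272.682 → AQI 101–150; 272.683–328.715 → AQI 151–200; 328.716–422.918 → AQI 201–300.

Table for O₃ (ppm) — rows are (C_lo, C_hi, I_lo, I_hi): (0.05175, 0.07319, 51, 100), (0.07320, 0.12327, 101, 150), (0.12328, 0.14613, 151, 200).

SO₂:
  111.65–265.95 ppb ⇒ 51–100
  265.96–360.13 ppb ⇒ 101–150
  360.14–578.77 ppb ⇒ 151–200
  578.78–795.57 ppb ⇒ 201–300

PM10 425.0: bracket 371.1–473.7 → index 201–300; slope 99/102.6, offset 53.9.
AQI = 201 + 99/102.6·53.9 ≈ 253.01 ⇒ 253.
PM2.5: 372.312 lies in 328.716–422.918, so I_lo=201, I_hi=300, C_lo=328.716, C_hi=422.918.
(300−201)/(422.918−328.716) × (372.312−328.716) + 201 = 99/94.202 × 43.596 + 201 ≈ 246.82 → 247.
O₃ 0.13167: bracket 0.12328–0.14613 → index 151–200; slope 49/0.02285, offset 0.00839.
AQI = 151 + 49/0.02285·0.00839 ≈ 168.99 ⇒ 169.
SO₂: 230.49 lies in 111.65–265.95, so I_lo=51, I_hi=100, C_lo=111.65, C_hi=265.95.
(100−51)/(265.95−111.65) × (230.49−111.65) + 51 = 49/154.30 × 118.84 + 51 ≈ 88.74 → 89.
Sub-indices: PM10→253, PM2.5→247, O₃→169, SO₂→89. Overall AQI = max = 253; dominant pollutant is PM10.

253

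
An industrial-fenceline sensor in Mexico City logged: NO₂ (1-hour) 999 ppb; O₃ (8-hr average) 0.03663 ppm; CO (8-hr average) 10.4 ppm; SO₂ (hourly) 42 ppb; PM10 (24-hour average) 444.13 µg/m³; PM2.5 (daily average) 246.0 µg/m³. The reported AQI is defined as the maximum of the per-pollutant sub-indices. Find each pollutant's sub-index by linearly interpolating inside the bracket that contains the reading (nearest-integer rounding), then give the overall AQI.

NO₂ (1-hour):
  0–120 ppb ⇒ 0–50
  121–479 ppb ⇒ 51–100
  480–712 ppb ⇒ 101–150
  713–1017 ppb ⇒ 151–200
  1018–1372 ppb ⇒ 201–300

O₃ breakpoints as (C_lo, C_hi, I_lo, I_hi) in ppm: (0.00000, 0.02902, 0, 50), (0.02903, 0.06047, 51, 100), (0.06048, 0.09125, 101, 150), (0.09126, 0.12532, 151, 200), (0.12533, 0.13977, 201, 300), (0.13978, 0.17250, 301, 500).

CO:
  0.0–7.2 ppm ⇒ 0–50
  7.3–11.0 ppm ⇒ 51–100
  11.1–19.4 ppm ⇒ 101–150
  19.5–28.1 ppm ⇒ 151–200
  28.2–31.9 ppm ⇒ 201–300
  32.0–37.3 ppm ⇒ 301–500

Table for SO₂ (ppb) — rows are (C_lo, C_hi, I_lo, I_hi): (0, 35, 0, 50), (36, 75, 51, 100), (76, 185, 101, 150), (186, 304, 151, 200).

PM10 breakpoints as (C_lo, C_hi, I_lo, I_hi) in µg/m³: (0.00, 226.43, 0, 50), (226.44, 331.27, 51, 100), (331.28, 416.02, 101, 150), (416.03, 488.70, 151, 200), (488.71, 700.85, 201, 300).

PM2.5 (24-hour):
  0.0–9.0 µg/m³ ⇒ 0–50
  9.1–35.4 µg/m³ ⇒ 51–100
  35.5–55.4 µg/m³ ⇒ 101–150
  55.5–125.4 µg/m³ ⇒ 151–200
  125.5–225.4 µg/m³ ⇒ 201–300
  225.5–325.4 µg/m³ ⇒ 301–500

NO₂: row 713–1017 (AQI 151–200). (200−151)·(999−713)/(1017−713) + 151 = 49·286/304 + 151 ≈ 197.10 → 197.
O₃: 0.03663 ∈ [0.02903, 0.06047] ↔ index [51, 100].
51 + (0.03663−0.02903)·(100−51)/(0.06047−0.02903) = 51 + 0.00760·49/0.03144 ≈ 62.84, so AQI = 63.
CO: 10.4 lies in 7.3–11.0, so I_lo=51, I_hi=100, C_lo=7.3, C_hi=11.0.
(100−51)/(11.0−7.3) × (10.4−7.3) + 51 = 49/3.7 × 3.1 + 51 ≈ 92.05 → 92.
SO₂: row 36–75 (AQI 51–100). (100−51)·(42−36)/(75−36) + 51 = 49·6/39 + 51 ≈ 58.54 → 59.
PM10: 444.13 lies in 416.03–488.70, so I_lo=151, I_hi=200, C_lo=416.03, C_hi=488.70.
(200−151)/(488.70−416.03) × (444.13−416.03) + 151 = 49/72.67 × 28.10 + 151 ≈ 169.95 → 170.
PM2.5: 246.0 ∈ [225.5, 325.4] ↔ index [301, 500].
301 + (246.0−225.5)·(500−301)/(325.4−225.5) = 301 + 20.5·199/99.9 ≈ 341.84, so AQI = 342.
Sub-indices: NO₂→197, O₃→63, CO→92, SO₂→59, PM10→170, PM2.5→342. Overall AQI = max = 342; dominant pollutant is PM2.5.

342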